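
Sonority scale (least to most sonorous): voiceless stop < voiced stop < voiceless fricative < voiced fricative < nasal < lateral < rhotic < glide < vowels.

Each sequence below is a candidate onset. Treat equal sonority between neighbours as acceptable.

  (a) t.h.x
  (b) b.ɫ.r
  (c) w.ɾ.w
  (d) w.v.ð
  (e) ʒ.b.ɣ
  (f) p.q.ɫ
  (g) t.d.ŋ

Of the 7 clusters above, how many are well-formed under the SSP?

(a) 1-3-3 → obeys
(b) 2-6-7 → obeys
(c) 8-7-8 → violates
(d) 8-4-4 → violates
(e) 4-2-4 → violates
(f) 1-1-6 → obeys
(g) 1-2-5 → obeys

4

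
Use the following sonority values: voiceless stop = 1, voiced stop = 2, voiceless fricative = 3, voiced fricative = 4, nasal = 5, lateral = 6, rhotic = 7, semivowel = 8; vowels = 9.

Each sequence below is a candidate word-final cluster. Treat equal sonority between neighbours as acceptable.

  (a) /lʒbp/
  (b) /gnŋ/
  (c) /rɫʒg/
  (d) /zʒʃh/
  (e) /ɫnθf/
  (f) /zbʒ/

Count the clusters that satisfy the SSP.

4

(a) 6-4-2-1 → obeys
(b) 2-5-5 → violates
(c) 7-6-4-2 → obeys
(d) 4-4-3-3 → obeys
(e) 6-5-3-3 → obeys
(f) 4-2-4 → violates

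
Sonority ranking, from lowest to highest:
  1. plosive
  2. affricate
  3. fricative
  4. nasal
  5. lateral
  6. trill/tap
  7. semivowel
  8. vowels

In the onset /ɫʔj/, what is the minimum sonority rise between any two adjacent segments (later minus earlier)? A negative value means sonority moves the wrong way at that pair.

-4

/ɫ/ — lateral, sonority 5.
/ʔ/ — plosive, sonority 1.
/j/ — semivowel, sonority 7.
/ɫ/→/ʔ/: change -4.
/ʔ/→/j/: change +6.
Minimum = -4.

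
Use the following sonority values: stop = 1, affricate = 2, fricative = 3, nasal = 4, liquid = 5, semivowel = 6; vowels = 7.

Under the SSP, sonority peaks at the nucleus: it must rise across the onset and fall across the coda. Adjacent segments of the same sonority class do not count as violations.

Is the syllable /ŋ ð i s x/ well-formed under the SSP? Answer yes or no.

no

Onset: /ŋ/ is a nasal (sonority 4), /ð/ is a fricative (sonority 3); then the nucleus /i/ (sonority 7).
Onset profile 4-3-7 — does not rise throughout.
Coda: /s/ is a fricative (sonority 3), /x/ is a fricative (sonority 3).
Coda profile 7-3-3 — falls from the nucleus.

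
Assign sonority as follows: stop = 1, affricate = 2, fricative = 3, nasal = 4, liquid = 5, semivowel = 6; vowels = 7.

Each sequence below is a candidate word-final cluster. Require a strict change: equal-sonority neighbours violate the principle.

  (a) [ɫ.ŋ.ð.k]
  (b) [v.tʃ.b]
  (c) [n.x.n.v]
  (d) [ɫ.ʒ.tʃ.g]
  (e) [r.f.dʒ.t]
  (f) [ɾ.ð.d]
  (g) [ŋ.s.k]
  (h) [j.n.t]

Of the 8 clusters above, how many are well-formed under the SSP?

(a) [ɫ.ŋ.ð.k]: profile 5-4-3-1 — obeys.
(b) [v.tʃ.b]: profile 3-2-1 — obeys.
(c) [n.x.n.v]: profile 4-3-4-3 — violates.
(d) [ɫ.ʒ.tʃ.g]: profile 5-3-2-1 — obeys.
(e) [r.f.dʒ.t]: profile 5-3-2-1 — obeys.
(f) [ɾ.ð.d]: profile 5-3-1 — obeys.
(g) [ŋ.s.k]: profile 4-3-1 — obeys.
(h) [j.n.t]: profile 6-4-1 — obeys.

7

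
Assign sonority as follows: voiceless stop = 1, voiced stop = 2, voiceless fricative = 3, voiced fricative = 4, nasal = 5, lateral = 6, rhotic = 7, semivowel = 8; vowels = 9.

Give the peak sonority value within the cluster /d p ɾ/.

7

/d/ is a voiced stop (sonority 2).
/p/ is a voiceless stop (sonority 1).
/ɾ/ is a rhotic (sonority 7).
The maximum is 7.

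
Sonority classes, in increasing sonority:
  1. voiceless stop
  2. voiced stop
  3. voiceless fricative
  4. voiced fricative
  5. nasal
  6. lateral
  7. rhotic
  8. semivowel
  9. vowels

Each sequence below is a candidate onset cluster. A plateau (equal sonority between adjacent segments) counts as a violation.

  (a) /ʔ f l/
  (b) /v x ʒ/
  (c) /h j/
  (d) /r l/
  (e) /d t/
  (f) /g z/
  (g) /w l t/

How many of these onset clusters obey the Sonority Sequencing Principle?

3

(a) 1-3-6 → obeys
(b) 4-3-4 → violates
(c) 3-8 → obeys
(d) 7-6 → violates
(e) 2-1 → violates
(f) 2-4 → obeys
(g) 8-6-1 → violates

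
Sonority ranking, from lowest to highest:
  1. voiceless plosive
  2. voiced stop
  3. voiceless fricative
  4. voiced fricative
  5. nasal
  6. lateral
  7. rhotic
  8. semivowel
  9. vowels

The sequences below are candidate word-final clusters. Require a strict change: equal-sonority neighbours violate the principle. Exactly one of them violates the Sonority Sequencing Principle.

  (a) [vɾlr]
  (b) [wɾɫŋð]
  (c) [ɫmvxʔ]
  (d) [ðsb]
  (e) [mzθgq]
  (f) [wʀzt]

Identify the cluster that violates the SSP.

a

(a) [vɾlr]: profile 4-7-6-7 — violates.
(b) [wɾɫŋð]: profile 8-7-6-5-4 — obeys.
(c) [ɫmvxʔ]: profile 6-5-4-3-1 — obeys.
(d) [ðsb]: profile 4-3-2 — obeys.
(e) [mzθgq]: profile 5-4-3-2-1 — obeys.
(f) [wʀzt]: profile 8-7-4-1 — obeys.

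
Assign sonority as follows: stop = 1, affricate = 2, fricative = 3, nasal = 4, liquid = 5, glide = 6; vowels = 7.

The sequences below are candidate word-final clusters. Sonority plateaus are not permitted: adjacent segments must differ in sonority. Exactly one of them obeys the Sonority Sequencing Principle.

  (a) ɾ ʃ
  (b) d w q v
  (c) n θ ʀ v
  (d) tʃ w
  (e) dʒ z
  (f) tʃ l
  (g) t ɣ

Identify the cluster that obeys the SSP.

(a) sonority 5-3: well-formed.
(b) sonority 1-6-1-3: ill-formed.
(c) sonority 4-3-5-3: ill-formed.
(d) sonority 2-6: ill-formed.
(e) sonority 2-3: ill-formed.
(f) sonority 2-5: ill-formed.
(g) sonority 1-3: ill-formed.

a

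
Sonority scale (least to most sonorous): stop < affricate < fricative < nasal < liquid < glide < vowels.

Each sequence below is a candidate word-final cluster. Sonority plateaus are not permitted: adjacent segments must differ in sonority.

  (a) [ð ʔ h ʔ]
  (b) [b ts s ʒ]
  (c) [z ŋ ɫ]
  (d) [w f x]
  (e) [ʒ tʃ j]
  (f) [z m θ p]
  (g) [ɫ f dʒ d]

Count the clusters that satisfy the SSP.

1

(a) sonority 3-1-3-1: ill-formed.
(b) sonority 1-2-3-3: ill-formed.
(c) sonority 3-4-5: ill-formed.
(d) sonority 6-3-3: ill-formed.
(e) sonority 3-2-6: ill-formed.
(f) sonority 3-4-3-1: ill-formed.
(g) sonority 5-3-2-1: well-formed.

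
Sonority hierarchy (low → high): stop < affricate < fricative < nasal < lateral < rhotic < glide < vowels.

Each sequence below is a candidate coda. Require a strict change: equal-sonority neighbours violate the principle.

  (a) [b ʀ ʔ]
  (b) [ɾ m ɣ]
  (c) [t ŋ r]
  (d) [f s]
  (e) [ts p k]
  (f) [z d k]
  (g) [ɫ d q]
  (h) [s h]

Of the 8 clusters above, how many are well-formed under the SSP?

(a) sonority 1-6-1: ill-formed.
(b) sonority 6-4-3: well-formed.
(c) sonority 1-4-6: ill-formed.
(d) sonority 3-3: ill-formed.
(e) sonority 2-1-1: ill-formed.
(f) sonority 3-1-1: ill-formed.
(g) sonority 5-1-1: ill-formed.
(h) sonority 3-3: ill-formed.

1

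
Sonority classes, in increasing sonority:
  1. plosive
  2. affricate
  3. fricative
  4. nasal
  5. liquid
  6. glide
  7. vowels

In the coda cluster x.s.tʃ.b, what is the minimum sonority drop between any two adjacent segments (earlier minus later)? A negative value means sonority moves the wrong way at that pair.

/x/ — fricative, sonority 3.
/s/ — fricative, sonority 3.
/tʃ/ — affricate, sonority 2.
/b/ — plosive, sonority 1.
/x/→/s/: change +0.
/s/→/tʃ/: change +1.
/tʃ/→/b/: change +1.
Minimum = 0.

0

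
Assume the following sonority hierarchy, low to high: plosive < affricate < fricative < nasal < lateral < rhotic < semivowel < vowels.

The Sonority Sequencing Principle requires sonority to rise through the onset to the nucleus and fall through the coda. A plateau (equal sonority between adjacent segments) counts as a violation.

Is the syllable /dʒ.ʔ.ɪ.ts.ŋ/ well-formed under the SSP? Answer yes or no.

no

Onset: /dʒ/ is an affricate (sonority 2), /ʔ/ is a plosive (sonority 1); then the nucleus /ɪ/ (sonority 8).
Onset profile 2-1-8 — does not strictly rise throughout.
Coda: /ts/ is an affricate (sonority 2), /ŋ/ is a nasal (sonority 4).
Coda profile 8-2-4 — does not strictly fall throughout.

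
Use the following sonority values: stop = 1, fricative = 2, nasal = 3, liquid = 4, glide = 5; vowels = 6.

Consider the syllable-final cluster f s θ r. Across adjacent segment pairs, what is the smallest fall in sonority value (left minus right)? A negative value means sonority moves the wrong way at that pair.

-2

/f/: fricative = 2.
/s/: fricative = 2.
/θ/: fricative = 2.
/r/: liquid = 4.
/f/→/s/: change +0.
/s/→/θ/: change +0.
/θ/→/r/: change -2.
Minimum = -2.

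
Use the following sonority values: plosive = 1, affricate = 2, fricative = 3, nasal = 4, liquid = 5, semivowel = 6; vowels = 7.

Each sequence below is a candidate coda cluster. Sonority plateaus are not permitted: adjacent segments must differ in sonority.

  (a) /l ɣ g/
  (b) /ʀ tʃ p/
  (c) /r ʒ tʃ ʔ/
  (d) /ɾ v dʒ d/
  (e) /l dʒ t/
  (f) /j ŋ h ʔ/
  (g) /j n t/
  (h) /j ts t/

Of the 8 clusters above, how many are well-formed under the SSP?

8

(a) 5-3-1 → obeys
(b) 5-2-1 → obeys
(c) 5-3-2-1 → obeys
(d) 5-3-2-1 → obeys
(e) 5-2-1 → obeys
(f) 6-4-3-1 → obeys
(g) 6-4-1 → obeys
(h) 6-2-1 → obeys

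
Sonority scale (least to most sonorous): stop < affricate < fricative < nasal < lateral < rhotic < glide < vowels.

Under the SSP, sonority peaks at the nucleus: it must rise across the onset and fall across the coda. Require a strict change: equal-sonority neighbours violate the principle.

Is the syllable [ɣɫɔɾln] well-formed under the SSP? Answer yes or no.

Onset: /ɣ/ is a fricative (sonority 3), /ɫ/ is a lateral (sonority 5); then the nucleus /ɔ/ (sonority 8).
Onset profile 3-5-8 — rises to the nucleus.
Coda: /ɾ/ is a rhotic (sonority 6), /l/ is a lateral (sonority 5), /n/ is a nasal (sonority 4).
Coda profile 8-6-5-4 — falls from the nucleus.

yes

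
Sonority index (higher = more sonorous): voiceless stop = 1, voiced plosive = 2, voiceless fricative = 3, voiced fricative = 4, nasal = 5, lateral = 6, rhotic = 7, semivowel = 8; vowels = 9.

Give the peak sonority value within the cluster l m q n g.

/l/ — lateral, sonority 6.
/m/ — nasal, sonority 5.
/q/ — voiceless stop, sonority 1.
/n/ — nasal, sonority 5.
/g/ — voiced plosive, sonority 2.
The maximum is 6.

6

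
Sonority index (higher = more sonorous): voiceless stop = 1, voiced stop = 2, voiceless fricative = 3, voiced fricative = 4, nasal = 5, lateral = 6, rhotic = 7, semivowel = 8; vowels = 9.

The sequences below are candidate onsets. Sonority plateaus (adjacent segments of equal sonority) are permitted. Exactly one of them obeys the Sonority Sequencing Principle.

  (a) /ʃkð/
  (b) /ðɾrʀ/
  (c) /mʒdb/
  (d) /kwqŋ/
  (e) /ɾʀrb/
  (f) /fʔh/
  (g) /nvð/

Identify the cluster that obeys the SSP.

(a) sonority 3-1-4: ill-formed.
(b) sonority 4-7-7-7: well-formed.
(c) sonority 5-4-2-2: ill-formed.
(d) sonority 1-8-1-5: ill-formed.
(e) sonority 7-7-7-2: ill-formed.
(f) sonority 3-1-3: ill-formed.
(g) sonority 5-4-4: ill-formed.

b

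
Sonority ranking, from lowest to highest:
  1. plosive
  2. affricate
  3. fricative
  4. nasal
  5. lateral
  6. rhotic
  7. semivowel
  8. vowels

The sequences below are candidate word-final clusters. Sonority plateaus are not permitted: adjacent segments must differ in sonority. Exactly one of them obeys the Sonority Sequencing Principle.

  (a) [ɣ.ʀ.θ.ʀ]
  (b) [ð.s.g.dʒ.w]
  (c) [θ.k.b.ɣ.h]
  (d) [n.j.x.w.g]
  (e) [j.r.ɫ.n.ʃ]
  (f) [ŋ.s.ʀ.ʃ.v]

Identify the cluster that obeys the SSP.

e

(a) 3-6-3-6 → violates
(b) 3-3-1-2-7 → violates
(c) 3-1-1-3-3 → violates
(d) 4-7-3-7-1 → violates
(e) 7-6-5-4-3 → obeys
(f) 4-3-6-3-3 → violates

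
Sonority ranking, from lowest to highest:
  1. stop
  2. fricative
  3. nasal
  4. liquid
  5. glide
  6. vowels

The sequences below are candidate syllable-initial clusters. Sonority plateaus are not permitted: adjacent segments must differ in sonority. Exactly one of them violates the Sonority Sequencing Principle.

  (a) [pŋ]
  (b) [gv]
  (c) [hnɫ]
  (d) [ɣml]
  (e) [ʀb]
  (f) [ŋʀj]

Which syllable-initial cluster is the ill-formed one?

(a) [pŋ]: profile 1-3 — obeys.
(b) [gv]: profile 1-2 — obeys.
(c) [hnɫ]: profile 2-3-4 — obeys.
(d) [ɣml]: profile 2-3-4 — obeys.
(e) [ʀb]: profile 4-1 — violates.
(f) [ŋʀj]: profile 3-4-5 — obeys.

e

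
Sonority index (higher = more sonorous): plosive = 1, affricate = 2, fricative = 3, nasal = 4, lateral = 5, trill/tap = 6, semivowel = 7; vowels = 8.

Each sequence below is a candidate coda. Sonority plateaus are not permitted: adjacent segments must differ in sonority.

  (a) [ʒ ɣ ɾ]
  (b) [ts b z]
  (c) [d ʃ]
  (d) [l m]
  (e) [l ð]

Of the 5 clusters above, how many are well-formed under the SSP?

(a) 3-3-6 → violates
(b) 2-1-3 → violates
(c) 1-3 → violates
(d) 5-4 → obeys
(e) 5-3 → obeys

2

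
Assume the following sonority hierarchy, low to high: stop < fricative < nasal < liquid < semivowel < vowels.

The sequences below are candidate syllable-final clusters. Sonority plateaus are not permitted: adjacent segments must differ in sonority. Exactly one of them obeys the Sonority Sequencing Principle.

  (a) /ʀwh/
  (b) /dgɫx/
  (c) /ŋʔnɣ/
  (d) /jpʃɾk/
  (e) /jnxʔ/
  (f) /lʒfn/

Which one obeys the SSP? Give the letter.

(a) /ʀwh/: profile 4-5-2 — violates.
(b) /dgɫx/: profile 1-1-4-2 — violates.
(c) /ŋʔnɣ/: profile 3-1-3-2 — violates.
(d) /jpʃɾk/: profile 5-1-2-4-1 — violates.
(e) /jnxʔ/: profile 5-3-2-1 — obeys.
(f) /lʒfn/: profile 4-2-2-3 — violates.

e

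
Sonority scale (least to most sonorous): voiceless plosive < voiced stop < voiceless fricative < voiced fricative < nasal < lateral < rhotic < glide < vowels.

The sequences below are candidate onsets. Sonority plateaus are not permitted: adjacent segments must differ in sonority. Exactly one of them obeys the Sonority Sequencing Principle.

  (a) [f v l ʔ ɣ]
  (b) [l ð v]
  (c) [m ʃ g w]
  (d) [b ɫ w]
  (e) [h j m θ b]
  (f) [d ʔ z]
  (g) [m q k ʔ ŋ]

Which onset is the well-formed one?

d

(a) [f v l ʔ ɣ]: profile 3-4-6-1-4 — violates.
(b) [l ð v]: profile 6-4-4 — violates.
(c) [m ʃ g w]: profile 5-3-2-8 — violates.
(d) [b ɫ w]: profile 2-6-8 — obeys.
(e) [h j m θ b]: profile 3-8-5-3-2 — violates.
(f) [d ʔ z]: profile 2-1-4 — violates.
(g) [m q k ʔ ŋ]: profile 5-1-1-1-5 — violates.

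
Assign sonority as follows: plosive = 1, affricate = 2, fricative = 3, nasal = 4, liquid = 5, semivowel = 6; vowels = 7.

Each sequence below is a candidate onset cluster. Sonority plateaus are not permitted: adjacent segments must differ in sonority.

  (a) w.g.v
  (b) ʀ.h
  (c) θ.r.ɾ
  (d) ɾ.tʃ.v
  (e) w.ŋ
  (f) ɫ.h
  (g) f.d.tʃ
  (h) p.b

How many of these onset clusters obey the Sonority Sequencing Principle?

(a) sonority 6-1-3: ill-formed.
(b) sonority 5-3: ill-formed.
(c) sonority 3-5-5: ill-formed.
(d) sonority 5-2-3: ill-formed.
(e) sonority 6-4: ill-formed.
(f) sonority 5-3: ill-formed.
(g) sonority 3-1-2: ill-formed.
(h) sonority 1-1: ill-formed.

0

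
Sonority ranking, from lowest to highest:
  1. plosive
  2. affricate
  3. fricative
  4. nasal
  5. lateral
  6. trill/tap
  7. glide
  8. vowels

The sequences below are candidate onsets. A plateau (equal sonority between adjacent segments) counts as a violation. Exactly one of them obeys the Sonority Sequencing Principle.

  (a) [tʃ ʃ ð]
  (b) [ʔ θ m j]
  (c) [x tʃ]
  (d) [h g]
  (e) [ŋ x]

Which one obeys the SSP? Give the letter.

(a) 2-3-3 → violates
(b) 1-3-4-7 → obeys
(c) 3-2 → violates
(d) 3-1 → violates
(e) 4-3 → violates

b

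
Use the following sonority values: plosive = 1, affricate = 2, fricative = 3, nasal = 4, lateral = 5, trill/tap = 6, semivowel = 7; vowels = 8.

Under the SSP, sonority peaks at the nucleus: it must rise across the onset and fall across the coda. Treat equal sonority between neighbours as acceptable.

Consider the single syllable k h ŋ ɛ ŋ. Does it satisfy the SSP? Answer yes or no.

Onset: /k/ is a plosive (sonority 1), /h/ is a fricative (sonority 3), /ŋ/ is a nasal (sonority 4); then the nucleus /ɛ/ (sonority 8).
Onset profile 1-3-4-8 — rises to the nucleus.
Coda: /ŋ/ is a nasal (sonority 4).
Coda profile 8-4 — falls from the nucleus.

yes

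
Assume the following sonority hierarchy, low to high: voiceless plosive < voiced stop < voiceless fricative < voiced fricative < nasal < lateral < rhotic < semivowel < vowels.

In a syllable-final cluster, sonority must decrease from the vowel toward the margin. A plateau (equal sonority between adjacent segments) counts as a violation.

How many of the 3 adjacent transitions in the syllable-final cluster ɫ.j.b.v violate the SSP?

2

/ɫ/ — lateral, sonority 6.
/j/ — semivowel, sonority 8.
/b/ — voiced stop, sonority 2.
/v/ — voiced fricative, sonority 4.
/ɫ/→/j/: 6→8 (does not fall) — violation.
/j/→/b/: 8→2 (falls) — ok.
/b/→/v/: 2→4 (does not fall) — violation.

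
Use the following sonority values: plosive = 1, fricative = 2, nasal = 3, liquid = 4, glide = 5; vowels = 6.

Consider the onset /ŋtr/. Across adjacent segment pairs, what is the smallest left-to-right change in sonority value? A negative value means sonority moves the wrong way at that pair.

-2

/ŋ/ — nasal, sonority 3.
/t/ — plosive, sonority 1.
/r/ — liquid, sonority 4.
/ŋ/→/t/: change -2.
/t/→/r/: change +3.
Minimum = -2.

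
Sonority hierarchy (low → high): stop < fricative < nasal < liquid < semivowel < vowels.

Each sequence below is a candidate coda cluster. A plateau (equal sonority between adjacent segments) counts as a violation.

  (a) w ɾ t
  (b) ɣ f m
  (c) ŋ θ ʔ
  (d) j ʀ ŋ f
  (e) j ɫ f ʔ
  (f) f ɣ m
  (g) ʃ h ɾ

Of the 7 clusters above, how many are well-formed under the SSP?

(a) 5-4-1 → obeys
(b) 2-2-3 → violates
(c) 3-2-1 → obeys
(d) 5-4-3-2 → obeys
(e) 5-4-2-1 → obeys
(f) 2-2-3 → violates
(g) 2-2-4 → violates

4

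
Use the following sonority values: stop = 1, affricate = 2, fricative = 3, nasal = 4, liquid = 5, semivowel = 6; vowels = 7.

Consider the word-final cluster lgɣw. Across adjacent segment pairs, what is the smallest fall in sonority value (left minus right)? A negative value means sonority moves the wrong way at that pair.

-3

/l/ — liquid, sonority 5.
/g/ — stop, sonority 1.
/ɣ/ — fricative, sonority 3.
/w/ — semivowel, sonority 6.
/l/→/g/: change +4.
/g/→/ɣ/: change -2.
/ɣ/→/w/: change -3.
Minimum = -3.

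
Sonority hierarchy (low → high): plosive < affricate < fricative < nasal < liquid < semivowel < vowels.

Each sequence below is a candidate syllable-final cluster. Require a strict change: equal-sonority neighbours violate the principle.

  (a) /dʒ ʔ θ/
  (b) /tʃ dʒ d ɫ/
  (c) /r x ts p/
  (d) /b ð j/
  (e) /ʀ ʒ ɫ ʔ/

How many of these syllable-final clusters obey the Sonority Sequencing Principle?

1

(a) /dʒ ʔ θ/: profile 2-1-3 — violates.
(b) /tʃ dʒ d ɫ/: profile 2-2-1-5 — violates.
(c) /r x ts p/: profile 5-3-2-1 — obeys.
(d) /b ð j/: profile 1-3-6 — violates.
(e) /ʀ ʒ ɫ ʔ/: profile 5-3-5-1 — violates.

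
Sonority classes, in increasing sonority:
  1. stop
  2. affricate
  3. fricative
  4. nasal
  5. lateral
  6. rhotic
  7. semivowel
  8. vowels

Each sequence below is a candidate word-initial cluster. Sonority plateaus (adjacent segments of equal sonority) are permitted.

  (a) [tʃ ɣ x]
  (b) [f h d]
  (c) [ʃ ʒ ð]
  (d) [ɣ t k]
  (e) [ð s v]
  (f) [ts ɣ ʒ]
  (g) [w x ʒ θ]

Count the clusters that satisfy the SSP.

(a) [tʃ ɣ x]: profile 2-3-3 — obeys.
(b) [f h d]: profile 3-3-1 — violates.
(c) [ʃ ʒ ð]: profile 3-3-3 — obeys.
(d) [ɣ t k]: profile 3-1-1 — violates.
(e) [ð s v]: profile 3-3-3 — obeys.
(f) [ts ɣ ʒ]: profile 2-3-3 — obeys.
(g) [w x ʒ θ]: profile 7-3-3-3 — violates.

4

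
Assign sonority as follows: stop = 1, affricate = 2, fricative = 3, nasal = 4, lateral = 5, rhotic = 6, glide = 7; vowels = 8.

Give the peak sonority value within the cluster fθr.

/f/ is a fricative (sonority 3).
/θ/ is a fricative (sonority 3).
/r/ is a rhotic (sonority 6).
The maximum is 6.

6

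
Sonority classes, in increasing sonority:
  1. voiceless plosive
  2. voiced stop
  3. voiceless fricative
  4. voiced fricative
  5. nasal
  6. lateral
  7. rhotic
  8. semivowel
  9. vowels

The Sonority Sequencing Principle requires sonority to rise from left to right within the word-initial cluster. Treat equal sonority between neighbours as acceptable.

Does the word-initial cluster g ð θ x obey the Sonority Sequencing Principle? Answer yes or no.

no

/g/ is a voiced stop (sonority 2).
/ð/ is a voiced fricative (sonority 4).
/θ/ is a voiceless fricative (sonority 3).
/x/ is a voiceless fricative (sonority 3).
The profile is 2-4-3-3. Between /ð/ (4) and /θ/ (3) sonority does not rise, so the cluster violates the SSP.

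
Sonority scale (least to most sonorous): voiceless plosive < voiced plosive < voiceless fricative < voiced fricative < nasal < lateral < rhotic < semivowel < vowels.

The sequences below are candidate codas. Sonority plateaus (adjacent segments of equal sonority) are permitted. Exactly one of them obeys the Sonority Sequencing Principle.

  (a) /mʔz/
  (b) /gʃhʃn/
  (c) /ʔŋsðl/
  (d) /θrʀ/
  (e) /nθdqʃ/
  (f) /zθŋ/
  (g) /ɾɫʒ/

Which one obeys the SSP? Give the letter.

g

(a) 5-1-4 → violates
(b) 2-3-3-3-5 → violates
(c) 1-5-3-4-6 → violates
(d) 3-7-7 → violates
(e) 5-3-2-1-3 → violates
(f) 4-3-5 → violates
(g) 7-6-4 → obeys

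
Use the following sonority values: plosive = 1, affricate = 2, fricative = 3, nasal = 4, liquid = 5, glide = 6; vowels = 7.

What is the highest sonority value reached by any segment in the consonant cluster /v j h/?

6

/v/: fricative = 3.
/j/: glide = 6.
/h/: fricative = 3.
The maximum is 6.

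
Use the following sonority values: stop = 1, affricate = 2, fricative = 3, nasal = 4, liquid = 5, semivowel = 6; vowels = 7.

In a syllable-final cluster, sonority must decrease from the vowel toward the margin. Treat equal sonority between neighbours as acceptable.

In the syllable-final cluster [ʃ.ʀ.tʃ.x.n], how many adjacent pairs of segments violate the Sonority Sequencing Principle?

/ʃ/: fricative = 3.
/ʀ/: liquid = 5.
/tʃ/: affricate = 2.
/x/: fricative = 3.
/n/: nasal = 4.
/ʃ/→/ʀ/: 3→5 (does not fall) — violation.
/ʀ/→/tʃ/: 5→2 (falls) — ok.
/tʃ/→/x/: 2→3 (does not fall) — violation.
/x/→/n/: 3→4 (does not fall) — violation.

3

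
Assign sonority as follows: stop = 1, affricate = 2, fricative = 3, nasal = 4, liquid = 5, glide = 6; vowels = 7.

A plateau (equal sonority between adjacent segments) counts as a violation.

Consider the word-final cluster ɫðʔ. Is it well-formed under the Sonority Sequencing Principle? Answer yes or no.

/ɫ/ is a liquid (sonority 5).
/ð/ is a fricative (sonority 3).
/ʔ/ is a stop (sonority 1).
The profile 5-3-1 strictly falls, so the word-final cluster satisfies the SSP.

yes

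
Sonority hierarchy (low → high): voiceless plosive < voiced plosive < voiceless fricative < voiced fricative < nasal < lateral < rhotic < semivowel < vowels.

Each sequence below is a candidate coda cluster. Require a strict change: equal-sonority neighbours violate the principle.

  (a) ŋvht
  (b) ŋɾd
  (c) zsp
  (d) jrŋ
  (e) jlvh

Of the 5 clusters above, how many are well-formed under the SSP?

(a) sonority 5-4-3-1: well-formed.
(b) sonority 5-7-2: ill-formed.
(c) sonority 4-3-1: well-formed.
(d) sonority 8-7-5: well-formed.
(e) sonority 8-6-4-3: well-formed.

4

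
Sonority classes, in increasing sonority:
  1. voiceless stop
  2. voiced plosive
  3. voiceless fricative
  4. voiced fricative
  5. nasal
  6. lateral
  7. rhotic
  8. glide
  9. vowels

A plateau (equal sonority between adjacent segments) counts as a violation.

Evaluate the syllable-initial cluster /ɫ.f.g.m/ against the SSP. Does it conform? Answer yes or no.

/ɫ/ — lateral, sonority 6.
/f/ — voiceless fricative, sonority 3.
/g/ — voiced plosive, sonority 2.
/m/ — nasal, sonority 5.
The profile is 6-3-2-5. Between /ɫ/ (6) and /f/ (3) sonority does not rise, so the cluster violates the SSP.

no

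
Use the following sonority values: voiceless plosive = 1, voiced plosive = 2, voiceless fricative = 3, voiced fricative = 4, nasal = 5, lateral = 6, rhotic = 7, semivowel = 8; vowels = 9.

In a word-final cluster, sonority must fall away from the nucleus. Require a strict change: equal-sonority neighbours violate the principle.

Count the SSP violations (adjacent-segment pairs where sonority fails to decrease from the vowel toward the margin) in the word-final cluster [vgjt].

1

/v/: voiced fricative = 4.
/g/: voiced plosive = 2.
/j/: semivowel = 8.
/t/: voiceless plosive = 1.
/v/→/g/: 4→2 (falls) — ok.
/g/→/j/: 2→8 (does not fall) — violation.
/j/→/t/: 8→1 (falls) — ok.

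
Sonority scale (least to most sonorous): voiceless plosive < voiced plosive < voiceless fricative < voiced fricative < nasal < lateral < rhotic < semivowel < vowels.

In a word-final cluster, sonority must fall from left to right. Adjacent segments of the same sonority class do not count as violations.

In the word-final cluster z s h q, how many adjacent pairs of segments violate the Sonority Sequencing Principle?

0

/z/ — voiced fricative, sonority 4.
/s/ — voiceless fricative, sonority 3.
/h/ — voiceless fricative, sonority 3.
/q/ — voiceless plosive, sonority 1.
/z/→/s/: 4→3 (falls) — ok.
/s/→/h/: 3→3 (plateau, allowed) — ok.
/h/→/q/: 3→1 (falls) — ok.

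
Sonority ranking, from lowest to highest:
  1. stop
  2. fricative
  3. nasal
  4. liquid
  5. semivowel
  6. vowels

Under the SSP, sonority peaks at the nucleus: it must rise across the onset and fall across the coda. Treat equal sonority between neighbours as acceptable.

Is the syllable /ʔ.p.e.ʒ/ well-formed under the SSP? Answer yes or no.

yes

Onset: /ʔ/ is a stop (sonority 1), /p/ is a stop (sonority 1); then the nucleus /e/ (sonority 6).
Onset profile 1-1-6 — rises to the nucleus.
Coda: /ʒ/ is a fricative (sonority 2).
Coda profile 6-2 — falls from the nucleus.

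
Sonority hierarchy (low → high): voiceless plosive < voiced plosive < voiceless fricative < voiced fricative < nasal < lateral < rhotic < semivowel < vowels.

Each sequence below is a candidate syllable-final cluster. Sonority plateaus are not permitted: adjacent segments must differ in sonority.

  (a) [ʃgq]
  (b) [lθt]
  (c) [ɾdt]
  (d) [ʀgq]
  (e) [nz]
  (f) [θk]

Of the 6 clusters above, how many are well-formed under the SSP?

(a) [ʃgq]: profile 3-2-1 — obeys.
(b) [lθt]: profile 6-3-1 — obeys.
(c) [ɾdt]: profile 7-2-1 — obeys.
(d) [ʀgq]: profile 7-2-1 — obeys.
(e) [nz]: profile 5-4 — obeys.
(f) [θk]: profile 3-1 — obeys.

6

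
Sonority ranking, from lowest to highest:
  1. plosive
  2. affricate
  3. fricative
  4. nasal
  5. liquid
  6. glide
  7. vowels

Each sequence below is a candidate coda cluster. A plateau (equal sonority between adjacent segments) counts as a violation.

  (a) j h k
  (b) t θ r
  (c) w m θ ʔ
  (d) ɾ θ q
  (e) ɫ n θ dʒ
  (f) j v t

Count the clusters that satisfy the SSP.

(a) 6-3-1 → obeys
(b) 1-3-5 → violates
(c) 6-4-3-1 → obeys
(d) 5-3-1 → obeys
(e) 5-4-3-2 → obeys
(f) 6-3-1 → obeys

5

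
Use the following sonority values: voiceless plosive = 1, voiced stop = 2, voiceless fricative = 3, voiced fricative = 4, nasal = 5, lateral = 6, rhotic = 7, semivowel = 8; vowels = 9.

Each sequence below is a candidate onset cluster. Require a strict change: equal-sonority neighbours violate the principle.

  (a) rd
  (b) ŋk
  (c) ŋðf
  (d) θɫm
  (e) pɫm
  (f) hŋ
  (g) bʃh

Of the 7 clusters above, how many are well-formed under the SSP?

(a) rd: profile 7-2 — violates.
(b) ŋk: profile 5-1 — violates.
(c) ŋðf: profile 5-4-3 — violates.
(d) θɫm: profile 3-6-5 — violates.
(e) pɫm: profile 1-6-5 — violates.
(f) hŋ: profile 3-5 — obeys.
(g) bʃh: profile 2-3-3 — violates.

1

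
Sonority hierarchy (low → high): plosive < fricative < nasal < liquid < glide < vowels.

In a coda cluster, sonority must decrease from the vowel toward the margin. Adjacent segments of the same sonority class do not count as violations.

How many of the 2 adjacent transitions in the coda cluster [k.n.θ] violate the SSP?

/k/: plosive = 1.
/n/: nasal = 3.
/θ/: fricative = 2.
/k/→/n/: 1→3 (does not fall) — violation.
/n/→/θ/: 3→2 (falls) — ok.

1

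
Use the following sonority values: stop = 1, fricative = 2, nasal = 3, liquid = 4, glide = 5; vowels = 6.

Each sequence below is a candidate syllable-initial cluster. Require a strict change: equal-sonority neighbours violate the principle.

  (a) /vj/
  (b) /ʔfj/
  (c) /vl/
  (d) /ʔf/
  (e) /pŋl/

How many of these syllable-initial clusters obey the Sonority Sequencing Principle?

(a) /vj/: profile 2-5 — obeys.
(b) /ʔfj/: profile 1-2-5 — obeys.
(c) /vl/: profile 2-4 — obeys.
(d) /ʔf/: profile 1-2 — obeys.
(e) /pŋl/: profile 1-3-4 — obeys.

5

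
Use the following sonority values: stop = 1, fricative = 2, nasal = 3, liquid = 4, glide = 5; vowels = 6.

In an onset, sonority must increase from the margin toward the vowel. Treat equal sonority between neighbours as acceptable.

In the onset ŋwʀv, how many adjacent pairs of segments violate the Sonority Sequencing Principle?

2

/ŋ/ is a nasal (sonority 3).
/w/ is a glide (sonority 5).
/ʀ/ is a liquid (sonority 4).
/v/ is a fricative (sonority 2).
/ŋ/→/w/: 3→5 (rises) — ok.
/w/→/ʀ/: 5→4 (does not rise) — violation.
/ʀ/→/v/: 4→2 (does not rise) — violation.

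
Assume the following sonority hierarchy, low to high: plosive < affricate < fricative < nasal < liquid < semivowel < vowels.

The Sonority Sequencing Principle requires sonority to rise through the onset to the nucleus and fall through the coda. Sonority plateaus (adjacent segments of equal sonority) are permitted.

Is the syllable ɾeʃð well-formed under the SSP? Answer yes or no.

Onset: /ɾ/ is a liquid (sonority 5); then the nucleus /e/ (sonority 7).
Onset profile 5-7 — rises to the nucleus.
Coda: /ʃ/ is a fricative (sonority 3), /ð/ is a fricative (sonority 3).
Coda profile 7-3-3 — falls from the nucleus.

yes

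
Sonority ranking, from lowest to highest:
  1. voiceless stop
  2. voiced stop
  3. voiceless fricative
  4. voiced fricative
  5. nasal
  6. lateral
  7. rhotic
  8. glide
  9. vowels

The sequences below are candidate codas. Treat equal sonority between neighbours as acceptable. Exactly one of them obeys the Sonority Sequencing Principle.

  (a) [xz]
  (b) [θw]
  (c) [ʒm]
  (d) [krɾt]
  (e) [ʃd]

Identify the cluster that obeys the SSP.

(a) 3-4 → violates
(b) 3-8 → violates
(c) 4-5 → violates
(d) 1-7-7-1 → violates
(e) 3-2 → obeys

e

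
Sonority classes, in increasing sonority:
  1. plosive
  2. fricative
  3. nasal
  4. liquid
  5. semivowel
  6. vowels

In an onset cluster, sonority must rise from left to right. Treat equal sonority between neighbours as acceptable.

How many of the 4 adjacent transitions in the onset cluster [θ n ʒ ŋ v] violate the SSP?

2

/θ/ — fricative, sonority 2.
/n/ — nasal, sonority 3.
/ʒ/ — fricative, sonority 2.
/ŋ/ — nasal, sonority 3.
/v/ — fricative, sonority 2.
/θ/→/n/: 2→3 (rises) — ok.
/n/→/ʒ/: 3→2 (does not rise) — violation.
/ʒ/→/ŋ/: 2→3 (rises) — ok.
/ŋ/→/v/: 3→2 (does not rise) — violation.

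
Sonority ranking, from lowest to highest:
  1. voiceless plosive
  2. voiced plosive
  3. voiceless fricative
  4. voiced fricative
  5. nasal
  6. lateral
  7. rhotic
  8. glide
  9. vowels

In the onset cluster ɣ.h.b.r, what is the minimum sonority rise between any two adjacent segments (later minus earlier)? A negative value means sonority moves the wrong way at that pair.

-1

/ɣ/: voiced fricative = 4.
/h/: voiceless fricative = 3.
/b/: voiced plosive = 2.
/r/: rhotic = 7.
/ɣ/→/h/: change -1.
/h/→/b/: change -1.
/b/→/r/: change +5.
Minimum = -1.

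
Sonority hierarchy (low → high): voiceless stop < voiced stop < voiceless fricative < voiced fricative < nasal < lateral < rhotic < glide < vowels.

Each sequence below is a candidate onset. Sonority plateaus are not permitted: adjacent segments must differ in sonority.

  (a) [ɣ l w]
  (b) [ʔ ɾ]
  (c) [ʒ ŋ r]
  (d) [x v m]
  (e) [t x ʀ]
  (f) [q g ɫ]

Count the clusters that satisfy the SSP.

6

(a) sonority 4-6-8: well-formed.
(b) sonority 1-7: well-formed.
(c) sonority 4-5-7: well-formed.
(d) sonority 3-4-5: well-formed.
(e) sonority 1-3-7: well-formed.
(f) sonority 1-2-6: well-formed.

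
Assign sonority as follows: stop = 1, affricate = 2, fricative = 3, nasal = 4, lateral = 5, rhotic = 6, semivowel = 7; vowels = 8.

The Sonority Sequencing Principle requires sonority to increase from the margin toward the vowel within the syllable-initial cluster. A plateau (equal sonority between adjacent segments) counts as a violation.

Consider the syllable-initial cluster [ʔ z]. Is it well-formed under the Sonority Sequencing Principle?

/ʔ/ is a stop (sonority 1).
/z/ is a fricative (sonority 3).
The profile 1-3 strictly rises, so the syllable-initial cluster satisfies the SSP.

yes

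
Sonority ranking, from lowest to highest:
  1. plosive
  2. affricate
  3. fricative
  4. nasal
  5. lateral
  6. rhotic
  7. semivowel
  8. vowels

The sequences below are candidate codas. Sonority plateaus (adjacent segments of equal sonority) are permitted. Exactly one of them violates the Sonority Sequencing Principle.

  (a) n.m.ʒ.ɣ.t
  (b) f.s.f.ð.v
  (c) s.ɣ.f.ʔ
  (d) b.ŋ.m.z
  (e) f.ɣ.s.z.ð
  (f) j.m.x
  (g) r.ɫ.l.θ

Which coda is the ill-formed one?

(a) n.m.ʒ.ɣ.t: profile 4-4-3-3-1 — obeys.
(b) f.s.f.ð.v: profile 3-3-3-3-3 — obeys.
(c) s.ɣ.f.ʔ: profile 3-3-3-1 — obeys.
(d) b.ŋ.m.z: profile 1-4-4-3 — violates.
(e) f.ɣ.s.z.ð: profile 3-3-3-3-3 — obeys.
(f) j.m.x: profile 7-4-3 — obeys.
(g) r.ɫ.l.θ: profile 6-5-5-3 — obeys.

d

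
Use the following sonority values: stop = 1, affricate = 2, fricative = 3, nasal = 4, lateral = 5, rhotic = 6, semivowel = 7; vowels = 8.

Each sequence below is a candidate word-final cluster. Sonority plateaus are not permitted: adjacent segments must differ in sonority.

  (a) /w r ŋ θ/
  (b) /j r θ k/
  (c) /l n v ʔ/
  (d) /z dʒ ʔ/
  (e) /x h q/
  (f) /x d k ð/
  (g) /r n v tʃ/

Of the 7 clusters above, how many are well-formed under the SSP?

5

(a) sonority 7-6-4-3: well-formed.
(b) sonority 7-6-3-1: well-formed.
(c) sonority 5-4-3-1: well-formed.
(d) sonority 3-2-1: well-formed.
(e) sonority 3-3-1: ill-formed.
(f) sonority 3-1-1-3: ill-formed.
(g) sonority 6-4-3-2: well-formed.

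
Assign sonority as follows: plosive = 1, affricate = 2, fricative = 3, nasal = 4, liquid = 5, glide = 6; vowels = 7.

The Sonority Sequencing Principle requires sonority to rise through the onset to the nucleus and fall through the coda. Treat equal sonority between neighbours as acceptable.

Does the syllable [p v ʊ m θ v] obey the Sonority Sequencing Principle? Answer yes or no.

Onset: /p/ is a plosive (sonority 1), /v/ is a fricative (sonority 3); then the nucleus /ʊ/ (sonority 7).
Onset profile 1-3-7 — rises to the nucleus.
Coda: /m/ is a nasal (sonority 4), /θ/ is a fricative (sonority 3), /v/ is a fricative (sonority 3).
Coda profile 7-4-3-3 — falls from the nucleus.

yes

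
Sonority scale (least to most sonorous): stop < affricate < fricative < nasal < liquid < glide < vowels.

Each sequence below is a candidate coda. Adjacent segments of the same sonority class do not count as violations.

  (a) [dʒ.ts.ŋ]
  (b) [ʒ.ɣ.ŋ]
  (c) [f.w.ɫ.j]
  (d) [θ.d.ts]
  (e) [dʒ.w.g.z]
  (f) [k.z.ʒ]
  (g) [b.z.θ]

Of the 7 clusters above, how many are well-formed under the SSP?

(a) sonority 2-2-4: ill-formed.
(b) sonority 3-3-4: ill-formed.
(c) sonority 3-6-5-6: ill-formed.
(d) sonority 3-1-2: ill-formed.
(e) sonority 2-6-1-3: ill-formed.
(f) sonority 1-3-3: ill-formed.
(g) sonority 1-3-3: ill-formed.

0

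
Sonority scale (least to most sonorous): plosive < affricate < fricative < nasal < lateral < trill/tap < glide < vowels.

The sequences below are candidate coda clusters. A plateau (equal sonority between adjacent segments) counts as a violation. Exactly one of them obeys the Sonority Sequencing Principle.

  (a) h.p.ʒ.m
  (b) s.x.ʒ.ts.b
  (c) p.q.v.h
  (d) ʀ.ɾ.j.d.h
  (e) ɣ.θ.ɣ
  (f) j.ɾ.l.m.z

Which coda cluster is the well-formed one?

f

(a) h.p.ʒ.m: profile 3-1-3-4 — violates.
(b) s.x.ʒ.ts.b: profile 3-3-3-2-1 — violates.
(c) p.q.v.h: profile 1-1-3-3 — violates.
(d) ʀ.ɾ.j.d.h: profile 6-6-7-1-3 — violates.
(e) ɣ.θ.ɣ: profile 3-3-3 — violates.
(f) j.ɾ.l.m.z: profile 7-6-5-4-3 — obeys.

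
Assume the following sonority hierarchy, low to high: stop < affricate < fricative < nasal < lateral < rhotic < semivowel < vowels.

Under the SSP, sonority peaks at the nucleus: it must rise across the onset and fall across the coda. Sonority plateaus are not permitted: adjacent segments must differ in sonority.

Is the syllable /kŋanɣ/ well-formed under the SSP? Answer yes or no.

yes

Onset: /k/ is a stop (sonority 1), /ŋ/ is a nasal (sonority 4); then the nucleus /a/ (sonority 8).
Onset profile 1-4-8 — rises to the nucleus.
Coda: /n/ is a nasal (sonority 4), /ɣ/ is a fricative (sonority 3).
Coda profile 8-4-3 — falls from the nucleus.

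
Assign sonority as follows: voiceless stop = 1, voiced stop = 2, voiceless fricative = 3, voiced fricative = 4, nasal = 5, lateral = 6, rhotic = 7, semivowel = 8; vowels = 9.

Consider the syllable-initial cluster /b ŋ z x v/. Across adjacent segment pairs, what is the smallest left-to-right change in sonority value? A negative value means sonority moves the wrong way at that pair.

-1

/b/: voiced stop = 2.
/ŋ/: nasal = 5.
/z/: voiced fricative = 4.
/x/: voiceless fricative = 3.
/v/: voiced fricative = 4.
/b/→/ŋ/: change +3.
/ŋ/→/z/: change -1.
/z/→/x/: change -1.
/x/→/v/: change +1.
Minimum = -1.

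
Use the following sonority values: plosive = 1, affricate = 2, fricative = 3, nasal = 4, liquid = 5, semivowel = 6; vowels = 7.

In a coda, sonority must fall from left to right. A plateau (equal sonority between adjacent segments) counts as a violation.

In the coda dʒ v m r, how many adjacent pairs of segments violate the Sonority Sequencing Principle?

3

/dʒ/ is an affricate (sonority 2).
/v/ is a fricative (sonority 3).
/m/ is a nasal (sonority 4).
/r/ is a liquid (sonority 5).
/dʒ/→/v/: 2→3 (does not fall) — violation.
/v/→/m/: 3→4 (does not fall) — violation.
/m/→/r/: 4→5 (does not fall) — violation.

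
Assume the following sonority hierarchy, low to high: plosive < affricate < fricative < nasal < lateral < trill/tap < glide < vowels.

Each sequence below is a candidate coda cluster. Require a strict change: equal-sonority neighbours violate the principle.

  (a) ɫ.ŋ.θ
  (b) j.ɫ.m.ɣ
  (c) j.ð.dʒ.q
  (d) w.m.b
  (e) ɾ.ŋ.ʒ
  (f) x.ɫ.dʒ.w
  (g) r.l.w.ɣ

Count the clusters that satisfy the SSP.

5

(a) sonority 5-4-3: well-formed.
(b) sonority 7-5-4-3: well-formed.
(c) sonority 7-3-2-1: well-formed.
(d) sonority 7-4-1: well-formed.
(e) sonority 6-4-3: well-formed.
(f) sonority 3-5-2-7: ill-formed.
(g) sonority 6-5-7-3: ill-formed.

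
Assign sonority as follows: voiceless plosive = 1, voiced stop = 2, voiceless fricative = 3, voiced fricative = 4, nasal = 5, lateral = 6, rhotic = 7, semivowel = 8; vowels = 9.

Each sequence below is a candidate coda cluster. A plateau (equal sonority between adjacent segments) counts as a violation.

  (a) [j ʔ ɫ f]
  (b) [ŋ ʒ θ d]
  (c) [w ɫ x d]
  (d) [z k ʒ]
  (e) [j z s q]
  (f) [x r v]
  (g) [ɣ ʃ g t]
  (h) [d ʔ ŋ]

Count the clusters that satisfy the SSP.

4

(a) sonority 8-1-6-3: ill-formed.
(b) sonority 5-4-3-2: well-formed.
(c) sonority 8-6-3-2: well-formed.
(d) sonority 4-1-4: ill-formed.
(e) sonority 8-4-3-1: well-formed.
(f) sonority 3-7-4: ill-formed.
(g) sonority 4-3-2-1: well-formed.
(h) sonority 2-1-5: ill-formed.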